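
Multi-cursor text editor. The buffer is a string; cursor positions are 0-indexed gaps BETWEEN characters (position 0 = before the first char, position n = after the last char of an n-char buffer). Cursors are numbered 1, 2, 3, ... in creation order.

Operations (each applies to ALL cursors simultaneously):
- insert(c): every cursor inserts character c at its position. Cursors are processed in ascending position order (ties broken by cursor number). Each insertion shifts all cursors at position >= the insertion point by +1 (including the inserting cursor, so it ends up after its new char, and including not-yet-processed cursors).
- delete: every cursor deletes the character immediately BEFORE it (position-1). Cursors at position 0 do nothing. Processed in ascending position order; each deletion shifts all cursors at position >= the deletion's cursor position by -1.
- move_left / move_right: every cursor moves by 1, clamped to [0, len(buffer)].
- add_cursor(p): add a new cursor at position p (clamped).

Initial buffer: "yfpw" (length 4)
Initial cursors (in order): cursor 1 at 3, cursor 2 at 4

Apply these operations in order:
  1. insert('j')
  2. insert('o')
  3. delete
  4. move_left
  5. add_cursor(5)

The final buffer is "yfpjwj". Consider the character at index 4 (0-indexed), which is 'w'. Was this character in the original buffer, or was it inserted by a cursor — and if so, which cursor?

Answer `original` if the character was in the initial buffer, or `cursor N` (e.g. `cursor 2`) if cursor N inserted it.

After op 1 (insert('j')): buffer="yfpjwj" (len 6), cursors c1@4 c2@6, authorship ...1.2
After op 2 (insert('o')): buffer="yfpjowjo" (len 8), cursors c1@5 c2@8, authorship ...11.22
After op 3 (delete): buffer="yfpjwj" (len 6), cursors c1@4 c2@6, authorship ...1.2
After op 4 (move_left): buffer="yfpjwj" (len 6), cursors c1@3 c2@5, authorship ...1.2
After op 5 (add_cursor(5)): buffer="yfpjwj" (len 6), cursors c1@3 c2@5 c3@5, authorship ...1.2
Authorship (.=original, N=cursor N): . . . 1 . 2
Index 4: author = original

Answer: original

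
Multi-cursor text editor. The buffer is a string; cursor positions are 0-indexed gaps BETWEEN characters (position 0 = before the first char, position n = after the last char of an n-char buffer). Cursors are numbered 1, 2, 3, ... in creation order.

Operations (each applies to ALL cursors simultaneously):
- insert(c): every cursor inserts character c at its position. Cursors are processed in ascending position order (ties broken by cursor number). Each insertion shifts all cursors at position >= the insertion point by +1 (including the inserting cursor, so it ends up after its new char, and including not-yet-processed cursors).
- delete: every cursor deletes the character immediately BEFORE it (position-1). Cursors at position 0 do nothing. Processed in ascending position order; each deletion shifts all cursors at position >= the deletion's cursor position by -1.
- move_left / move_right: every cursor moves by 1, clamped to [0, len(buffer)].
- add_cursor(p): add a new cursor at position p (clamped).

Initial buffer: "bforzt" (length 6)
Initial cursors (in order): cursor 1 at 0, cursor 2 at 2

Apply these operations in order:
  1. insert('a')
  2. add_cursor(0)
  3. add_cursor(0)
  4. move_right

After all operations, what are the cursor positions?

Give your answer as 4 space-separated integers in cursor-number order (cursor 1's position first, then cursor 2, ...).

Answer: 2 5 1 1

Derivation:
After op 1 (insert('a')): buffer="abfaorzt" (len 8), cursors c1@1 c2@4, authorship 1..2....
After op 2 (add_cursor(0)): buffer="abfaorzt" (len 8), cursors c3@0 c1@1 c2@4, authorship 1..2....
After op 3 (add_cursor(0)): buffer="abfaorzt" (len 8), cursors c3@0 c4@0 c1@1 c2@4, authorship 1..2....
After op 4 (move_right): buffer="abfaorzt" (len 8), cursors c3@1 c4@1 c1@2 c2@5, authorship 1..2....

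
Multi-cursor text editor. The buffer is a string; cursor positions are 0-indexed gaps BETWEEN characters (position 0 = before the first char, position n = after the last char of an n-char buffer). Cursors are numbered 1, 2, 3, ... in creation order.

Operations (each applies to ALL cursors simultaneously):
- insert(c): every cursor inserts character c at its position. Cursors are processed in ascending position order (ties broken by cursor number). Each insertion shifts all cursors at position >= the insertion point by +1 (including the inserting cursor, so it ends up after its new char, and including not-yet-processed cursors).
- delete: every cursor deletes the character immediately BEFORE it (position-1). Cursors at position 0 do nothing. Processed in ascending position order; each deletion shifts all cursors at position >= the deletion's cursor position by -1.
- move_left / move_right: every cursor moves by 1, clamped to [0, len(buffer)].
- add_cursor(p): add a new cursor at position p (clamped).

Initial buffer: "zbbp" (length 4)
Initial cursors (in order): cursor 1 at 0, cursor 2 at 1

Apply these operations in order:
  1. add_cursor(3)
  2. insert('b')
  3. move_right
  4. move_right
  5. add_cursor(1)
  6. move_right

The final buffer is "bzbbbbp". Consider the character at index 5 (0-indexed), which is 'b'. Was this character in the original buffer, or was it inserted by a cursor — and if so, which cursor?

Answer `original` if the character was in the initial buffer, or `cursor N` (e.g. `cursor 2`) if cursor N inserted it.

Answer: cursor 3

Derivation:
After op 1 (add_cursor(3)): buffer="zbbp" (len 4), cursors c1@0 c2@1 c3@3, authorship ....
After op 2 (insert('b')): buffer="bzbbbbp" (len 7), cursors c1@1 c2@3 c3@6, authorship 1.2..3.
After op 3 (move_right): buffer="bzbbbbp" (len 7), cursors c1@2 c2@4 c3@7, authorship 1.2..3.
After op 4 (move_right): buffer="bzbbbbp" (len 7), cursors c1@3 c2@5 c3@7, authorship 1.2..3.
After op 5 (add_cursor(1)): buffer="bzbbbbp" (len 7), cursors c4@1 c1@3 c2@5 c3@7, authorship 1.2..3.
After op 6 (move_right): buffer="bzbbbbp" (len 7), cursors c4@2 c1@4 c2@6 c3@7, authorship 1.2..3.
Authorship (.=original, N=cursor N): 1 . 2 . . 3 .
Index 5: author = 3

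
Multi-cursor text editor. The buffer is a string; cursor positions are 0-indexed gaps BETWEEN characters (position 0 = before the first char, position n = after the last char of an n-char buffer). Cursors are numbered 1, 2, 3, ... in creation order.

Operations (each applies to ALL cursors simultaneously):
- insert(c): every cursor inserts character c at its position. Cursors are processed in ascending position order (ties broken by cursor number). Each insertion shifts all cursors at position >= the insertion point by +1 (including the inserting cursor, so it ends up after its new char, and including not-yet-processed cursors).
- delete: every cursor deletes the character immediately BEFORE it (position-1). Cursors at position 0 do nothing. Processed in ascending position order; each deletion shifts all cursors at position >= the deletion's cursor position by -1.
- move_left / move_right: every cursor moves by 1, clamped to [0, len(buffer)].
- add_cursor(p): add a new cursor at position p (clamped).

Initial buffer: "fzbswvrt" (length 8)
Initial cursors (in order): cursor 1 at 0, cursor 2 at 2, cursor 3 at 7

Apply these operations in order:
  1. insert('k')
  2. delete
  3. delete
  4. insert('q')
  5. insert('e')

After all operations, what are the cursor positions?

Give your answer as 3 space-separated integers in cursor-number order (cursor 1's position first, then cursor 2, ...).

After op 1 (insert('k')): buffer="kfzkbswvrkt" (len 11), cursors c1@1 c2@4 c3@10, authorship 1..2.....3.
After op 2 (delete): buffer="fzbswvrt" (len 8), cursors c1@0 c2@2 c3@7, authorship ........
After op 3 (delete): buffer="fbswvt" (len 6), cursors c1@0 c2@1 c3@5, authorship ......
After op 4 (insert('q')): buffer="qfqbswvqt" (len 9), cursors c1@1 c2@3 c3@8, authorship 1.2....3.
After op 5 (insert('e')): buffer="qefqebswvqet" (len 12), cursors c1@2 c2@5 c3@11, authorship 11.22....33.

Answer: 2 5 11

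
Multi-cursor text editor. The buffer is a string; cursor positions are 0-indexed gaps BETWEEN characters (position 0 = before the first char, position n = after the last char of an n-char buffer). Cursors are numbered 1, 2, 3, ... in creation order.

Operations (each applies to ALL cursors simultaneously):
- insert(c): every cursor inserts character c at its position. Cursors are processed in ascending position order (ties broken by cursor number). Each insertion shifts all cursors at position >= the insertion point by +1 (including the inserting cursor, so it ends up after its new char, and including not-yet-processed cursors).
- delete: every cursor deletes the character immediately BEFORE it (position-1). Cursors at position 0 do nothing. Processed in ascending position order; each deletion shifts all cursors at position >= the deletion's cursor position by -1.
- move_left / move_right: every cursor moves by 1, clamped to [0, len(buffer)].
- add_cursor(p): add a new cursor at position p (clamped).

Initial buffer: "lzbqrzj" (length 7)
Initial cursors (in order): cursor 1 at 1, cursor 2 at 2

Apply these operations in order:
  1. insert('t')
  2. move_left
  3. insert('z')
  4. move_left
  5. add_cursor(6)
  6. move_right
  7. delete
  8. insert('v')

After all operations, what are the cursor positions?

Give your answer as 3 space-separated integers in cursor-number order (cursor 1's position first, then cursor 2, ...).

After op 1 (insert('t')): buffer="ltztbqrzj" (len 9), cursors c1@2 c2@4, authorship .1.2.....
After op 2 (move_left): buffer="ltztbqrzj" (len 9), cursors c1@1 c2@3, authorship .1.2.....
After op 3 (insert('z')): buffer="lztzztbqrzj" (len 11), cursors c1@2 c2@5, authorship .11.22.....
After op 4 (move_left): buffer="lztzztbqrzj" (len 11), cursors c1@1 c2@4, authorship .11.22.....
After op 5 (add_cursor(6)): buffer="lztzztbqrzj" (len 11), cursors c1@1 c2@4 c3@6, authorship .11.22.....
After op 6 (move_right): buffer="lztzztbqrzj" (len 11), cursors c1@2 c2@5 c3@7, authorship .11.22.....
After op 7 (delete): buffer="ltztqrzj" (len 8), cursors c1@1 c2@3 c3@4, authorship .1.2....
After op 8 (insert('v')): buffer="lvtzvtvqrzj" (len 11), cursors c1@2 c2@5 c3@7, authorship .11.223....

Answer: 2 5 7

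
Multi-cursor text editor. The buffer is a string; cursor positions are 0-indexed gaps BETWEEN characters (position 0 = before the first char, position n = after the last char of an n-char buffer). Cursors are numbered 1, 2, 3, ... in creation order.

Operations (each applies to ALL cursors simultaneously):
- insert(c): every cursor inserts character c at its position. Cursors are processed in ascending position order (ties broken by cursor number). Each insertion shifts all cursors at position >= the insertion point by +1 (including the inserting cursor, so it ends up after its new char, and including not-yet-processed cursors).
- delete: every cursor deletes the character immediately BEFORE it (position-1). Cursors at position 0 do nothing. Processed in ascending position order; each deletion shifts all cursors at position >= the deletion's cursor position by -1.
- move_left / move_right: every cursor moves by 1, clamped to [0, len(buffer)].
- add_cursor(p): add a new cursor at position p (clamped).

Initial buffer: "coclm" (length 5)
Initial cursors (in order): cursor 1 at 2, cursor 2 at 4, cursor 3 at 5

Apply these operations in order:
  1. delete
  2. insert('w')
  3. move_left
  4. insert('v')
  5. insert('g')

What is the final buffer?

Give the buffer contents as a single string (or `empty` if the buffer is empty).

Answer: cvgwcwvvggw

Derivation:
After op 1 (delete): buffer="cc" (len 2), cursors c1@1 c2@2 c3@2, authorship ..
After op 2 (insert('w')): buffer="cwcww" (len 5), cursors c1@2 c2@5 c3@5, authorship .1.23
After op 3 (move_left): buffer="cwcww" (len 5), cursors c1@1 c2@4 c3@4, authorship .1.23
After op 4 (insert('v')): buffer="cvwcwvvw" (len 8), cursors c1@2 c2@7 c3@7, authorship .11.2233
After op 5 (insert('g')): buffer="cvgwcwvvggw" (len 11), cursors c1@3 c2@10 c3@10, authorship .111.223233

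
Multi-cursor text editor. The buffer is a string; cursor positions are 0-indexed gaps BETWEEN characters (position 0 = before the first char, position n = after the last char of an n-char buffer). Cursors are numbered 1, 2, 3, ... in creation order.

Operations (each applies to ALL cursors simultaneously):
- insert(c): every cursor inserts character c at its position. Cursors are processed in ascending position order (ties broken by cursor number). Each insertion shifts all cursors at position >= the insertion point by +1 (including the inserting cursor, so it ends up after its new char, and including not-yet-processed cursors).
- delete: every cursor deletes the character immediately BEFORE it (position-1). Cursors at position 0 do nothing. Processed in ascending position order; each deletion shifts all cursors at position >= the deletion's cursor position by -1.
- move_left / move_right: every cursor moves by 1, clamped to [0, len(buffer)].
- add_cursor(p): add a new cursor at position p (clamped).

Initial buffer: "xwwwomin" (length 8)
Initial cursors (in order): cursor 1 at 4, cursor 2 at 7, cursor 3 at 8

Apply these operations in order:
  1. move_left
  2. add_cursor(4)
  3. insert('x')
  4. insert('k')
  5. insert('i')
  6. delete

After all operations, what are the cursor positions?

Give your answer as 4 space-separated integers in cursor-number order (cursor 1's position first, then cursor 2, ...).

Answer: 5 12 15 8

Derivation:
After op 1 (move_left): buffer="xwwwomin" (len 8), cursors c1@3 c2@6 c3@7, authorship ........
After op 2 (add_cursor(4)): buffer="xwwwomin" (len 8), cursors c1@3 c4@4 c2@6 c3@7, authorship ........
After op 3 (insert('x')): buffer="xwwxwxomxixn" (len 12), cursors c1@4 c4@6 c2@9 c3@11, authorship ...1.4..2.3.
After op 4 (insert('k')): buffer="xwwxkwxkomxkixkn" (len 16), cursors c1@5 c4@8 c2@12 c3@15, authorship ...11.44..22.33.
After op 5 (insert('i')): buffer="xwwxkiwxkiomxkiixkin" (len 20), cursors c1@6 c4@10 c2@15 c3@19, authorship ...111.444..222.333.
After op 6 (delete): buffer="xwwxkwxkomxkixkn" (len 16), cursors c1@5 c4@8 c2@12 c3@15, authorship ...11.44..22.33.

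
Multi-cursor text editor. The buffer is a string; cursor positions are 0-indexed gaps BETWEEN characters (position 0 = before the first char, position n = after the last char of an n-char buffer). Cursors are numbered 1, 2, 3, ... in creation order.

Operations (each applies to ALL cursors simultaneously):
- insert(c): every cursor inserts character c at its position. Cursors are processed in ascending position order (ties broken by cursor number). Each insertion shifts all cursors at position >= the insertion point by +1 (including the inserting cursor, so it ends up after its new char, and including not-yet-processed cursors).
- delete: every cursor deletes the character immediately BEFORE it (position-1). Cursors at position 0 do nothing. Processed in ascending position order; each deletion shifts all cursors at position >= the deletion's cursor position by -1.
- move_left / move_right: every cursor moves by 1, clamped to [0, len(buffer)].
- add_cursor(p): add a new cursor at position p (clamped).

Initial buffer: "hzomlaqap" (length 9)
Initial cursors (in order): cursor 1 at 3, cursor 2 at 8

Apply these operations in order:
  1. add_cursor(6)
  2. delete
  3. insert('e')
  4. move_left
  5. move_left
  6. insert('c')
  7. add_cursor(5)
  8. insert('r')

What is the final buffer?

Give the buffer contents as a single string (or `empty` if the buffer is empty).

Answer: hcrzemrcrlecrqep

Derivation:
After op 1 (add_cursor(6)): buffer="hzomlaqap" (len 9), cursors c1@3 c3@6 c2@8, authorship .........
After op 2 (delete): buffer="hzmlqp" (len 6), cursors c1@2 c3@4 c2@5, authorship ......
After op 3 (insert('e')): buffer="hzemleqep" (len 9), cursors c1@3 c3@6 c2@8, authorship ..1..3.2.
After op 4 (move_left): buffer="hzemleqep" (len 9), cursors c1@2 c3@5 c2@7, authorship ..1..3.2.
After op 5 (move_left): buffer="hzemleqep" (len 9), cursors c1@1 c3@4 c2@6, authorship ..1..3.2.
After op 6 (insert('c')): buffer="hczemclecqep" (len 12), cursors c1@2 c3@6 c2@9, authorship .1.1.3.32.2.
After op 7 (add_cursor(5)): buffer="hczemclecqep" (len 12), cursors c1@2 c4@5 c3@6 c2@9, authorship .1.1.3.32.2.
After op 8 (insert('r')): buffer="hcrzemrcrlecrqep" (len 16), cursors c1@3 c4@7 c3@9 c2@13, authorship .11.1.433.322.2.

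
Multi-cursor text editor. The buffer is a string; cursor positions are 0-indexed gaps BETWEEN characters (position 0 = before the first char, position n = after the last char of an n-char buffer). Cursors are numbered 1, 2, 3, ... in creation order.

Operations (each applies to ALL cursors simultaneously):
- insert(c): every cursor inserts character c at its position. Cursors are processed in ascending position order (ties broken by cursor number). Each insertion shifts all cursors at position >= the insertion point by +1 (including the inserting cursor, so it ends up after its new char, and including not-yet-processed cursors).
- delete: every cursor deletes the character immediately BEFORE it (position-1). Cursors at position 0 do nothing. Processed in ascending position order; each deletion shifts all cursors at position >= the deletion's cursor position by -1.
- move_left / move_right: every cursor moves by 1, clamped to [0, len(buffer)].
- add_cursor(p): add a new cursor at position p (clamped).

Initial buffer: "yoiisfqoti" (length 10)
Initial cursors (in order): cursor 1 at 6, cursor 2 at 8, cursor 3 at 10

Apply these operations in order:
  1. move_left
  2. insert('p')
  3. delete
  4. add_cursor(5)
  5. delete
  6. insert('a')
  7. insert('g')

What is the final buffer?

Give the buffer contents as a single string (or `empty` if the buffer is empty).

Answer: yoiaaggfagoagi

Derivation:
After op 1 (move_left): buffer="yoiisfqoti" (len 10), cursors c1@5 c2@7 c3@9, authorship ..........
After op 2 (insert('p')): buffer="yoiispfqpotpi" (len 13), cursors c1@6 c2@9 c3@12, authorship .....1..2..3.
After op 3 (delete): buffer="yoiisfqoti" (len 10), cursors c1@5 c2@7 c3@9, authorship ..........
After op 4 (add_cursor(5)): buffer="yoiisfqoti" (len 10), cursors c1@5 c4@5 c2@7 c3@9, authorship ..........
After op 5 (delete): buffer="yoifoi" (len 6), cursors c1@3 c4@3 c2@4 c3@5, authorship ......
After op 6 (insert('a')): buffer="yoiaafaoai" (len 10), cursors c1@5 c4@5 c2@7 c3@9, authorship ...14.2.3.
After op 7 (insert('g')): buffer="yoiaaggfagoagi" (len 14), cursors c1@7 c4@7 c2@10 c3@13, authorship ...1414.22.33.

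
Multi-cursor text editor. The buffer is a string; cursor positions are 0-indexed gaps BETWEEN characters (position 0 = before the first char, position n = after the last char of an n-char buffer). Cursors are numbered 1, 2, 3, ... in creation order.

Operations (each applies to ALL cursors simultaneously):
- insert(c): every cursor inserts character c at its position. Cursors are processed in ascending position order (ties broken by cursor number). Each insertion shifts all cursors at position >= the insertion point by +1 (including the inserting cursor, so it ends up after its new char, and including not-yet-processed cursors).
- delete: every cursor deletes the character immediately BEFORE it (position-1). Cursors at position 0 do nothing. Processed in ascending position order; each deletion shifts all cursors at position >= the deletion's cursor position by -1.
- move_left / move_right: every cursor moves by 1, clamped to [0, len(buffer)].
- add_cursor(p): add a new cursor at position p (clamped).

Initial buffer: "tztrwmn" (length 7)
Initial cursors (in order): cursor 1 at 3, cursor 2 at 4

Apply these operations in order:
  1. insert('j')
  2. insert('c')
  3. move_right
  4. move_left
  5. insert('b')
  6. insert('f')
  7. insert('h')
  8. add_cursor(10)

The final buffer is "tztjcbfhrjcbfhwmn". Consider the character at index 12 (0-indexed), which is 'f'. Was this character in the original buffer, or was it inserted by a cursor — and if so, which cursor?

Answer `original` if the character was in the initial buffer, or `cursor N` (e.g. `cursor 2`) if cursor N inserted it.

After op 1 (insert('j')): buffer="tztjrjwmn" (len 9), cursors c1@4 c2@6, authorship ...1.2...
After op 2 (insert('c')): buffer="tztjcrjcwmn" (len 11), cursors c1@5 c2@8, authorship ...11.22...
After op 3 (move_right): buffer="tztjcrjcwmn" (len 11), cursors c1@6 c2@9, authorship ...11.22...
After op 4 (move_left): buffer="tztjcrjcwmn" (len 11), cursors c1@5 c2@8, authorship ...11.22...
After op 5 (insert('b')): buffer="tztjcbrjcbwmn" (len 13), cursors c1@6 c2@10, authorship ...111.222...
After op 6 (insert('f')): buffer="tztjcbfrjcbfwmn" (len 15), cursors c1@7 c2@12, authorship ...1111.2222...
After op 7 (insert('h')): buffer="tztjcbfhrjcbfhwmn" (len 17), cursors c1@8 c2@14, authorship ...11111.22222...
After op 8 (add_cursor(10)): buffer="tztjcbfhrjcbfhwmn" (len 17), cursors c1@8 c3@10 c2@14, authorship ...11111.22222...
Authorship (.=original, N=cursor N): . . . 1 1 1 1 1 . 2 2 2 2 2 . . .
Index 12: author = 2

Answer: cursor 2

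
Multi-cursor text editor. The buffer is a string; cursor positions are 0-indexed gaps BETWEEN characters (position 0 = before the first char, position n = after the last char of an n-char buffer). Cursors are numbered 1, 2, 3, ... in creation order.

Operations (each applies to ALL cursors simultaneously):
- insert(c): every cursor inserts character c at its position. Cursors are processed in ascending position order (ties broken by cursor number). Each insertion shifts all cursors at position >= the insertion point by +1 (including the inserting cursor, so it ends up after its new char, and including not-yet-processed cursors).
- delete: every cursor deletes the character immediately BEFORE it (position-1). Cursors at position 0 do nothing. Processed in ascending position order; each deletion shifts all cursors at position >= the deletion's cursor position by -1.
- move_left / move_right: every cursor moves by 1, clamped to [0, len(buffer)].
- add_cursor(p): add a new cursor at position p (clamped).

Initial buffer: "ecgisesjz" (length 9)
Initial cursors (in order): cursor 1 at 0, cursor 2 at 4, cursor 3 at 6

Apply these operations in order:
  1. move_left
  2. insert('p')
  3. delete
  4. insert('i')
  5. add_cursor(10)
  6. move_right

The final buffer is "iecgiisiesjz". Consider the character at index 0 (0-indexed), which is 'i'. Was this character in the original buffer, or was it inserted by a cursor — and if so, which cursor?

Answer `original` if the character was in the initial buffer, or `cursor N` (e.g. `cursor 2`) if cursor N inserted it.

After op 1 (move_left): buffer="ecgisesjz" (len 9), cursors c1@0 c2@3 c3@5, authorship .........
After op 2 (insert('p')): buffer="pecgpispesjz" (len 12), cursors c1@1 c2@5 c3@8, authorship 1...2..3....
After op 3 (delete): buffer="ecgisesjz" (len 9), cursors c1@0 c2@3 c3@5, authorship .........
After op 4 (insert('i')): buffer="iecgiisiesjz" (len 12), cursors c1@1 c2@5 c3@8, authorship 1...2..3....
After op 5 (add_cursor(10)): buffer="iecgiisiesjz" (len 12), cursors c1@1 c2@5 c3@8 c4@10, authorship 1...2..3....
After op 6 (move_right): buffer="iecgiisiesjz" (len 12), cursors c1@2 c2@6 c3@9 c4@11, authorship 1...2..3....
Authorship (.=original, N=cursor N): 1 . . . 2 . . 3 . . . .
Index 0: author = 1

Answer: cursor 1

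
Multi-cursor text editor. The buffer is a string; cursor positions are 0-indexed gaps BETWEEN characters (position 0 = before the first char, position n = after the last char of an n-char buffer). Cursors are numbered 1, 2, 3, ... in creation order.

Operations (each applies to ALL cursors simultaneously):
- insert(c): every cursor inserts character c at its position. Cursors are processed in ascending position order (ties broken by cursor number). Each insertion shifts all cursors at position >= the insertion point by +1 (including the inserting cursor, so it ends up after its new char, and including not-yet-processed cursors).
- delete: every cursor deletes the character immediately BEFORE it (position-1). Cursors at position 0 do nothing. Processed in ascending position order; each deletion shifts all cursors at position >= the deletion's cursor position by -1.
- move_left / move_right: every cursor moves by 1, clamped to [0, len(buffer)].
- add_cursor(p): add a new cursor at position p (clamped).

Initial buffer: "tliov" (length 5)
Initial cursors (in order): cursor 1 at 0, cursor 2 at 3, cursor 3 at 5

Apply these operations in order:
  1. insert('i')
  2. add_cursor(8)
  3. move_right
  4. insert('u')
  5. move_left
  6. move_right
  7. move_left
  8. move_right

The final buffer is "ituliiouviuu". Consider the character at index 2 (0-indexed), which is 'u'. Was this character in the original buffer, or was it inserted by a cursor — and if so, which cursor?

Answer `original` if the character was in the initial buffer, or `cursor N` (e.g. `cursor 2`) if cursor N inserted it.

After op 1 (insert('i')): buffer="itliiovi" (len 8), cursors c1@1 c2@5 c3@8, authorship 1...2..3
After op 2 (add_cursor(8)): buffer="itliiovi" (len 8), cursors c1@1 c2@5 c3@8 c4@8, authorship 1...2..3
After op 3 (move_right): buffer="itliiovi" (len 8), cursors c1@2 c2@6 c3@8 c4@8, authorship 1...2..3
After op 4 (insert('u')): buffer="ituliiouviuu" (len 12), cursors c1@3 c2@8 c3@12 c4@12, authorship 1.1..2.2.334
After op 5 (move_left): buffer="ituliiouviuu" (len 12), cursors c1@2 c2@7 c3@11 c4@11, authorship 1.1..2.2.334
After op 6 (move_right): buffer="ituliiouviuu" (len 12), cursors c1@3 c2@8 c3@12 c4@12, authorship 1.1..2.2.334
After op 7 (move_left): buffer="ituliiouviuu" (len 12), cursors c1@2 c2@7 c3@11 c4@11, authorship 1.1..2.2.334
After op 8 (move_right): buffer="ituliiouviuu" (len 12), cursors c1@3 c2@8 c3@12 c4@12, authorship 1.1..2.2.334
Authorship (.=original, N=cursor N): 1 . 1 . . 2 . 2 . 3 3 4
Index 2: author = 1

Answer: cursor 1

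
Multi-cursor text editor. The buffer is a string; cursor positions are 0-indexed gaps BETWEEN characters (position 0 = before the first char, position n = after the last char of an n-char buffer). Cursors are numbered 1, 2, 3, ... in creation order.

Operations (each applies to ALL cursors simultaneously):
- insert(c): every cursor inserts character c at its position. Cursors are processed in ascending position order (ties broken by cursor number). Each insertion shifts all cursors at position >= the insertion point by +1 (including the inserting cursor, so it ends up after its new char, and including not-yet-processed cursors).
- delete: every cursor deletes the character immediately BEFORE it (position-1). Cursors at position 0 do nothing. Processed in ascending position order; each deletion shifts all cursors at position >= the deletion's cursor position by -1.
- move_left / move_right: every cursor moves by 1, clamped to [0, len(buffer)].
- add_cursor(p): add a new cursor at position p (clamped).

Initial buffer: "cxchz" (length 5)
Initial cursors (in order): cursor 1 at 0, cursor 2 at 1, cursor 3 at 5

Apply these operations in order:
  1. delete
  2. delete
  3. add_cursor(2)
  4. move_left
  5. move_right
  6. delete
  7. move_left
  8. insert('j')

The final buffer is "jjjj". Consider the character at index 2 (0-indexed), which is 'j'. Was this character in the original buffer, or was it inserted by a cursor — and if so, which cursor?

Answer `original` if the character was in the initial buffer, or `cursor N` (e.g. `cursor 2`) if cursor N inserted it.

After op 1 (delete): buffer="xch" (len 3), cursors c1@0 c2@0 c3@3, authorship ...
After op 2 (delete): buffer="xc" (len 2), cursors c1@0 c2@0 c3@2, authorship ..
After op 3 (add_cursor(2)): buffer="xc" (len 2), cursors c1@0 c2@0 c3@2 c4@2, authorship ..
After op 4 (move_left): buffer="xc" (len 2), cursors c1@0 c2@0 c3@1 c4@1, authorship ..
After op 5 (move_right): buffer="xc" (len 2), cursors c1@1 c2@1 c3@2 c4@2, authorship ..
After op 6 (delete): buffer="" (len 0), cursors c1@0 c2@0 c3@0 c4@0, authorship 
After op 7 (move_left): buffer="" (len 0), cursors c1@0 c2@0 c3@0 c4@0, authorship 
After op 8 (insert('j')): buffer="jjjj" (len 4), cursors c1@4 c2@4 c3@4 c4@4, authorship 1234
Authorship (.=original, N=cursor N): 1 2 3 4
Index 2: author = 3

Answer: cursor 3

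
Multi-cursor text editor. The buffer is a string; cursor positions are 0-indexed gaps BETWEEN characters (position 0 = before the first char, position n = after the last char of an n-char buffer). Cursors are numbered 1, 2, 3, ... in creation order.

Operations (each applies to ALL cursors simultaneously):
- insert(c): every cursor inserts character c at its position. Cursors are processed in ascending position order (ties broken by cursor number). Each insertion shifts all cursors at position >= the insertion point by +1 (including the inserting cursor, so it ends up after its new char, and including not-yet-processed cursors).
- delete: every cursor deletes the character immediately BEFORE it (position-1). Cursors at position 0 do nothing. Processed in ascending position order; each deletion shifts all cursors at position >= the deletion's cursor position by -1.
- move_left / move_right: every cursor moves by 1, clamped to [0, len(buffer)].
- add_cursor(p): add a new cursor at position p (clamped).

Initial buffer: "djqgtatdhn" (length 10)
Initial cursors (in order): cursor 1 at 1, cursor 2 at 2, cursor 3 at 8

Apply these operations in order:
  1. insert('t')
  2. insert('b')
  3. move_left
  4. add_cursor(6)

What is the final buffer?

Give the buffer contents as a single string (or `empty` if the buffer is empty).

After op 1 (insert('t')): buffer="dtjtqgtatdthn" (len 13), cursors c1@2 c2@4 c3@11, authorship .1.2......3..
After op 2 (insert('b')): buffer="dtbjtbqgtatdtbhn" (len 16), cursors c1@3 c2@6 c3@14, authorship .11.22......33..
After op 3 (move_left): buffer="dtbjtbqgtatdtbhn" (len 16), cursors c1@2 c2@5 c3@13, authorship .11.22......33..
After op 4 (add_cursor(6)): buffer="dtbjtbqgtatdtbhn" (len 16), cursors c1@2 c2@5 c4@6 c3@13, authorship .11.22......33..

Answer: dtbjtbqgtatdtbhn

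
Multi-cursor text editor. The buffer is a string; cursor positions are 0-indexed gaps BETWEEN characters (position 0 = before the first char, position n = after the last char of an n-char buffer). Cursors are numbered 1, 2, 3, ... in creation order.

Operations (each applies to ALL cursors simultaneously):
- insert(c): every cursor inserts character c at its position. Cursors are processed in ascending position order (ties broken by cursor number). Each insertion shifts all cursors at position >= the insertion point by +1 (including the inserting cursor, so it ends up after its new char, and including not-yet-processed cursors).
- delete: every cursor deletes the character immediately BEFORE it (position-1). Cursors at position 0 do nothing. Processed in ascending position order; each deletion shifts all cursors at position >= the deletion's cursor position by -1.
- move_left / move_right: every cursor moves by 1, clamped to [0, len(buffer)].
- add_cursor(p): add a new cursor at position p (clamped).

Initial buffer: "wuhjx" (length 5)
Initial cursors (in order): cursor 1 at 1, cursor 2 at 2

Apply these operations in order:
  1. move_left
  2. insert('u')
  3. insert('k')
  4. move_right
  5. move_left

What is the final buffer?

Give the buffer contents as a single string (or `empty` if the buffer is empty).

Answer: ukwukuhjx

Derivation:
After op 1 (move_left): buffer="wuhjx" (len 5), cursors c1@0 c2@1, authorship .....
After op 2 (insert('u')): buffer="uwuuhjx" (len 7), cursors c1@1 c2@3, authorship 1.2....
After op 3 (insert('k')): buffer="ukwukuhjx" (len 9), cursors c1@2 c2@5, authorship 11.22....
After op 4 (move_right): buffer="ukwukuhjx" (len 9), cursors c1@3 c2@6, authorship 11.22....
After op 5 (move_left): buffer="ukwukuhjx" (len 9), cursors c1@2 c2@5, authorship 11.22....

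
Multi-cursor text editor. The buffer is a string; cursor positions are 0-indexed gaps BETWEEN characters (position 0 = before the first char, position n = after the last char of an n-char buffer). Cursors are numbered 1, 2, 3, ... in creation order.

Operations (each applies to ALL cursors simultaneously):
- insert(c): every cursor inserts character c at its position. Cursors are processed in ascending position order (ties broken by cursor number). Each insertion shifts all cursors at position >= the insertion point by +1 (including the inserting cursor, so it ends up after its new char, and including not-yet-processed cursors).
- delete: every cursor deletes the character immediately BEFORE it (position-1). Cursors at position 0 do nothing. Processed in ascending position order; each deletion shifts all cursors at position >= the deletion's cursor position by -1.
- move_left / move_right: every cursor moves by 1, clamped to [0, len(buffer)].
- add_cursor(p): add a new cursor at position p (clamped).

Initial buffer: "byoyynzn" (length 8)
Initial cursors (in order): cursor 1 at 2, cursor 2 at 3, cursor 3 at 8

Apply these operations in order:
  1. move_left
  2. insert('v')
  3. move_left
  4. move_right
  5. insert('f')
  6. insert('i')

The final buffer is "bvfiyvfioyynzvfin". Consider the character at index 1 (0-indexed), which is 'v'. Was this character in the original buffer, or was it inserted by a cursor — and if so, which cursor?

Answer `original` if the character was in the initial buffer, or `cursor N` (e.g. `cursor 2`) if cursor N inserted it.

Answer: cursor 1

Derivation:
After op 1 (move_left): buffer="byoyynzn" (len 8), cursors c1@1 c2@2 c3@7, authorship ........
After op 2 (insert('v')): buffer="bvyvoyynzvn" (len 11), cursors c1@2 c2@4 c3@10, authorship .1.2.....3.
After op 3 (move_left): buffer="bvyvoyynzvn" (len 11), cursors c1@1 c2@3 c3@9, authorship .1.2.....3.
After op 4 (move_right): buffer="bvyvoyynzvn" (len 11), cursors c1@2 c2@4 c3@10, authorship .1.2.....3.
After op 5 (insert('f')): buffer="bvfyvfoyynzvfn" (len 14), cursors c1@3 c2@6 c3@13, authorship .11.22.....33.
After op 6 (insert('i')): buffer="bvfiyvfioyynzvfin" (len 17), cursors c1@4 c2@8 c3@16, authorship .111.222.....333.
Authorship (.=original, N=cursor N): . 1 1 1 . 2 2 2 . . . . . 3 3 3 .
Index 1: author = 1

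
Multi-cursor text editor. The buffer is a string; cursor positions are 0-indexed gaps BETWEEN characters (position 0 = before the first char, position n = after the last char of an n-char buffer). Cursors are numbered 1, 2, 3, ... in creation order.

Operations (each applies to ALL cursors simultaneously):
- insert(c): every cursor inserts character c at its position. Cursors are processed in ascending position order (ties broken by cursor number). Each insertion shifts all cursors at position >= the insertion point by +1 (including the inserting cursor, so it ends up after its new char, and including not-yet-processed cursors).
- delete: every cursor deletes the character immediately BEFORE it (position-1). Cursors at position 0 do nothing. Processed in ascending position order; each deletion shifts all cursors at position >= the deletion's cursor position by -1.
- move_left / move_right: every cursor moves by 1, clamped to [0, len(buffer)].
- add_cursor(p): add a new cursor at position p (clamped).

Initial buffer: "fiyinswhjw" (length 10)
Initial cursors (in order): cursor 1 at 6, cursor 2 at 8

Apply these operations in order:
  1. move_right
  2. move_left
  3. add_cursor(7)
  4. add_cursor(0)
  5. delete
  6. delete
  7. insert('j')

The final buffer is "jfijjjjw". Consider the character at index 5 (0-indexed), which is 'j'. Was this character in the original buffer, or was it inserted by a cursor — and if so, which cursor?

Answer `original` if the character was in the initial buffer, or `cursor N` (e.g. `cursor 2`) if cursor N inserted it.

Answer: cursor 3

Derivation:
After op 1 (move_right): buffer="fiyinswhjw" (len 10), cursors c1@7 c2@9, authorship ..........
After op 2 (move_left): buffer="fiyinswhjw" (len 10), cursors c1@6 c2@8, authorship ..........
After op 3 (add_cursor(7)): buffer="fiyinswhjw" (len 10), cursors c1@6 c3@7 c2@8, authorship ..........
After op 4 (add_cursor(0)): buffer="fiyinswhjw" (len 10), cursors c4@0 c1@6 c3@7 c2@8, authorship ..........
After op 5 (delete): buffer="fiyinjw" (len 7), cursors c4@0 c1@5 c2@5 c3@5, authorship .......
After op 6 (delete): buffer="fijw" (len 4), cursors c4@0 c1@2 c2@2 c3@2, authorship ....
After op 7 (insert('j')): buffer="jfijjjjw" (len 8), cursors c4@1 c1@6 c2@6 c3@6, authorship 4..123..
Authorship (.=original, N=cursor N): 4 . . 1 2 3 . .
Index 5: author = 3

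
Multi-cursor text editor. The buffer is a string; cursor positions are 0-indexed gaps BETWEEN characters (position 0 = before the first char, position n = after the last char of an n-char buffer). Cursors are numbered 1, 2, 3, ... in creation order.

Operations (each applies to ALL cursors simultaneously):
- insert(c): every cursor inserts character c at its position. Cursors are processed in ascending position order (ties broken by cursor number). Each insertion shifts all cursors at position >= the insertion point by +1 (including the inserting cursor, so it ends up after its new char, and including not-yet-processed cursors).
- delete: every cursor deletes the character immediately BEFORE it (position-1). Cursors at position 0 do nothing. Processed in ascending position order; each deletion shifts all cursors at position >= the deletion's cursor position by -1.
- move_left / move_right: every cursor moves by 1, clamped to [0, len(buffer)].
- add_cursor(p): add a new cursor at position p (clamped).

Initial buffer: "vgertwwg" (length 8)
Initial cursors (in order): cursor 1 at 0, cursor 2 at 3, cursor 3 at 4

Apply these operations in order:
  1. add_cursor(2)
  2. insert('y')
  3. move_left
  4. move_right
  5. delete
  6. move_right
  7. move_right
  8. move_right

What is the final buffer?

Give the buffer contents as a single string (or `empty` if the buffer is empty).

Answer: vgertwwg

Derivation:
After op 1 (add_cursor(2)): buffer="vgertwwg" (len 8), cursors c1@0 c4@2 c2@3 c3@4, authorship ........
After op 2 (insert('y')): buffer="yvgyeyrytwwg" (len 12), cursors c1@1 c4@4 c2@6 c3@8, authorship 1..4.2.3....
After op 3 (move_left): buffer="yvgyeyrytwwg" (len 12), cursors c1@0 c4@3 c2@5 c3@7, authorship 1..4.2.3....
After op 4 (move_right): buffer="yvgyeyrytwwg" (len 12), cursors c1@1 c4@4 c2@6 c3@8, authorship 1..4.2.3....
After op 5 (delete): buffer="vgertwwg" (len 8), cursors c1@0 c4@2 c2@3 c3@4, authorship ........
After op 6 (move_right): buffer="vgertwwg" (len 8), cursors c1@1 c4@3 c2@4 c3@5, authorship ........
After op 7 (move_right): buffer="vgertwwg" (len 8), cursors c1@2 c4@4 c2@5 c3@6, authorship ........
After op 8 (move_right): buffer="vgertwwg" (len 8), cursors c1@3 c4@5 c2@6 c3@7, authorship ........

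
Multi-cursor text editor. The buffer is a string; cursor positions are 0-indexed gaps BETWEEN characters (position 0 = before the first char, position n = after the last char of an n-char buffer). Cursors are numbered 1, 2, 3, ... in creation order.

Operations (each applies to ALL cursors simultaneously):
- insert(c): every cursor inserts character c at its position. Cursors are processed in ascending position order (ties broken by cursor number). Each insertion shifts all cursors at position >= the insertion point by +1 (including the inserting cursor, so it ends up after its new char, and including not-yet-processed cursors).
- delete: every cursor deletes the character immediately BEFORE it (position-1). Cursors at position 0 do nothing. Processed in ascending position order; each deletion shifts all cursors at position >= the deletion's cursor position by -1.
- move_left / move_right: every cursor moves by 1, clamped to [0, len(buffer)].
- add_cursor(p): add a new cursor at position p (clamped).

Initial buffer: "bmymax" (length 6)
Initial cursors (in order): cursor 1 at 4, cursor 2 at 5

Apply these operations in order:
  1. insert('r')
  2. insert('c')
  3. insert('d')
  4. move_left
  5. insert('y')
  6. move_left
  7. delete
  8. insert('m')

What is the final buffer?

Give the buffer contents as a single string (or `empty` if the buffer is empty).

After op 1 (insert('r')): buffer="bmymrarx" (len 8), cursors c1@5 c2@7, authorship ....1.2.
After op 2 (insert('c')): buffer="bmymrcarcx" (len 10), cursors c1@6 c2@9, authorship ....11.22.
After op 3 (insert('d')): buffer="bmymrcdarcdx" (len 12), cursors c1@7 c2@11, authorship ....111.222.
After op 4 (move_left): buffer="bmymrcdarcdx" (len 12), cursors c1@6 c2@10, authorship ....111.222.
After op 5 (insert('y')): buffer="bmymrcydarcydx" (len 14), cursors c1@7 c2@12, authorship ....1111.2222.
After op 6 (move_left): buffer="bmymrcydarcydx" (len 14), cursors c1@6 c2@11, authorship ....1111.2222.
After op 7 (delete): buffer="bmymrydarydx" (len 12), cursors c1@5 c2@9, authorship ....111.222.
After op 8 (insert('m')): buffer="bmymrmydarmydx" (len 14), cursors c1@6 c2@11, authorship ....1111.2222.

Answer: bmymrmydarmydx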